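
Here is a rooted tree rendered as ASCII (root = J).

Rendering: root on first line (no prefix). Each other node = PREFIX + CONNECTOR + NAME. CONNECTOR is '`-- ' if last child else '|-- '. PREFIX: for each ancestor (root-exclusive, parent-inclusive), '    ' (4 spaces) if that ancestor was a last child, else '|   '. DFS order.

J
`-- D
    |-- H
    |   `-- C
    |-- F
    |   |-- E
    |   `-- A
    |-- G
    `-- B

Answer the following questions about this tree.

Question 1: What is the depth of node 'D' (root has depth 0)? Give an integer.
Answer: 1

Derivation:
Path from root to D: J -> D
Depth = number of edges = 1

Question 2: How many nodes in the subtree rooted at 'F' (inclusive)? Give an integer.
Subtree rooted at F contains: A, E, F
Count = 3

Answer: 3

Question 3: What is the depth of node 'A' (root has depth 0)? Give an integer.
Path from root to A: J -> D -> F -> A
Depth = number of edges = 3

Answer: 3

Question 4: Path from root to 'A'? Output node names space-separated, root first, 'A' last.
Walk down from root: J -> D -> F -> A

Answer: J D F A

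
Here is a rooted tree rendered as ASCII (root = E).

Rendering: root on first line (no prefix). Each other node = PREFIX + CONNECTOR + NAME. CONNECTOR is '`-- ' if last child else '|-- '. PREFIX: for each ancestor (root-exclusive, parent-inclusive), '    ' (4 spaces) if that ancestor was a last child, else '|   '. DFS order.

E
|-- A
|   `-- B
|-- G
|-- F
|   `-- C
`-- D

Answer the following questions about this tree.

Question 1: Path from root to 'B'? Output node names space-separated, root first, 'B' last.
Walk down from root: E -> A -> B

Answer: E A B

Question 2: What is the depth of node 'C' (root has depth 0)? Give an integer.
Answer: 2

Derivation:
Path from root to C: E -> F -> C
Depth = number of edges = 2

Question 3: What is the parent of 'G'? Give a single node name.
Answer: E

Derivation:
Scan adjacency: G appears as child of E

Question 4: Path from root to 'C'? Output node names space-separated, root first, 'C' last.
Answer: E F C

Derivation:
Walk down from root: E -> F -> C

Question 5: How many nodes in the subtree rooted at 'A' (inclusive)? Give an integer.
Subtree rooted at A contains: A, B
Count = 2

Answer: 2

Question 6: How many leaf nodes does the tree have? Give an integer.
Leaves (nodes with no children): B, C, D, G

Answer: 4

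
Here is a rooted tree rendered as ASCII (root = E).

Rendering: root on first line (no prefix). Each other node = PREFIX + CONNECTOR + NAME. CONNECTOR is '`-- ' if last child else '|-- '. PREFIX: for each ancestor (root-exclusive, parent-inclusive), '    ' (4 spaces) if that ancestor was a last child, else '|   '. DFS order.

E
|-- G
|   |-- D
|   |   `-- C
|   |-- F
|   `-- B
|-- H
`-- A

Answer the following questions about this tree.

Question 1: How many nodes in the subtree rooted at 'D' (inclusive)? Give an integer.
Answer: 2

Derivation:
Subtree rooted at D contains: C, D
Count = 2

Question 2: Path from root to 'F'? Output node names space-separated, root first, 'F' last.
Walk down from root: E -> G -> F

Answer: E G F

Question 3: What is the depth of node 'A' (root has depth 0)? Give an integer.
Answer: 1

Derivation:
Path from root to A: E -> A
Depth = number of edges = 1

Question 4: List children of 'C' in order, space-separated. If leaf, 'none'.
Node C's children (from adjacency): (leaf)

Answer: none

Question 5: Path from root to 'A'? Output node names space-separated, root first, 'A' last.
Walk down from root: E -> A

Answer: E A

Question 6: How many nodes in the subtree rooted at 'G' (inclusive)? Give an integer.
Answer: 5

Derivation:
Subtree rooted at G contains: B, C, D, F, G
Count = 5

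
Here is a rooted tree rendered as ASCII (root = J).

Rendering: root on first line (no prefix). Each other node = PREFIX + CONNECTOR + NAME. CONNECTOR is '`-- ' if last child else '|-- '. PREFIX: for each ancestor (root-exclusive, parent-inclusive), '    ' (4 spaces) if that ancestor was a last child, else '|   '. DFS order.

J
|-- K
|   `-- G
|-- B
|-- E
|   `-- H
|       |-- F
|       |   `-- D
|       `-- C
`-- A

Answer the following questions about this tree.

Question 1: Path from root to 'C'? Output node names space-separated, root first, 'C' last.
Walk down from root: J -> E -> H -> C

Answer: J E H C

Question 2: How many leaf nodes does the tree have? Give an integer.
Answer: 5

Derivation:
Leaves (nodes with no children): A, B, C, D, G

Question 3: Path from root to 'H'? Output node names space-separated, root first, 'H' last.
Answer: J E H

Derivation:
Walk down from root: J -> E -> H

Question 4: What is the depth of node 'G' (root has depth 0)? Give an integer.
Path from root to G: J -> K -> G
Depth = number of edges = 2

Answer: 2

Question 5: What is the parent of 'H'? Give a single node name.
Scan adjacency: H appears as child of E

Answer: E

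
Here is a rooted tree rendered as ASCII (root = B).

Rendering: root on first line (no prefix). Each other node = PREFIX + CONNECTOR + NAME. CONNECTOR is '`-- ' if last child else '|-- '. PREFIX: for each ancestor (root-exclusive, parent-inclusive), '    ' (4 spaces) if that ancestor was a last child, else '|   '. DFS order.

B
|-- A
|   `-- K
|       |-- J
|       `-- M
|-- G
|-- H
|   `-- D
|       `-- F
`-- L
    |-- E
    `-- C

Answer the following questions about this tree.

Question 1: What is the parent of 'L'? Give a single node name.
Answer: B

Derivation:
Scan adjacency: L appears as child of B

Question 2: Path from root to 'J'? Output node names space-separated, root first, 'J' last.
Walk down from root: B -> A -> K -> J

Answer: B A K J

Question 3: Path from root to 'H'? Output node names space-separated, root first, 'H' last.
Answer: B H

Derivation:
Walk down from root: B -> H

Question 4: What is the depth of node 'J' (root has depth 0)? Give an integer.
Path from root to J: B -> A -> K -> J
Depth = number of edges = 3

Answer: 3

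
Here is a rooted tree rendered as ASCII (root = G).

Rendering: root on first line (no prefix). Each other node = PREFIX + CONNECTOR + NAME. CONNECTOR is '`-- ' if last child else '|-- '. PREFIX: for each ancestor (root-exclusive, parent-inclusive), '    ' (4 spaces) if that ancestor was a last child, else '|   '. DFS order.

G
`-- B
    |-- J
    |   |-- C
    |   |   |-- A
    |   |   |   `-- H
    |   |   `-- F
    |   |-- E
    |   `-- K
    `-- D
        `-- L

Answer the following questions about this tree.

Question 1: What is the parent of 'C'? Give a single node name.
Scan adjacency: C appears as child of J

Answer: J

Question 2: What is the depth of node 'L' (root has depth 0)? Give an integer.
Answer: 3

Derivation:
Path from root to L: G -> B -> D -> L
Depth = number of edges = 3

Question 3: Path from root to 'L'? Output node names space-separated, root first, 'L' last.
Walk down from root: G -> B -> D -> L

Answer: G B D L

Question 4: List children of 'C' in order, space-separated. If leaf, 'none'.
Answer: A F

Derivation:
Node C's children (from adjacency): A, F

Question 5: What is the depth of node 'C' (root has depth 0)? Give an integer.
Path from root to C: G -> B -> J -> C
Depth = number of edges = 3

Answer: 3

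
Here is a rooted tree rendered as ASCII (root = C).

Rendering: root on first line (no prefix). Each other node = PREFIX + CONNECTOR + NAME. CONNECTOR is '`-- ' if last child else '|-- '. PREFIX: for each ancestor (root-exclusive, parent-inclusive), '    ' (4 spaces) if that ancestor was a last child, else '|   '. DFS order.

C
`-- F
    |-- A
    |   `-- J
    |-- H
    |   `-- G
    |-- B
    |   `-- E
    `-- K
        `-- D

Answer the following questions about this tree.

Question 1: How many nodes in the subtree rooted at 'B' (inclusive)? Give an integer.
Subtree rooted at B contains: B, E
Count = 2

Answer: 2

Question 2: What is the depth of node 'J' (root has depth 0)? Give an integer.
Path from root to J: C -> F -> A -> J
Depth = number of edges = 3

Answer: 3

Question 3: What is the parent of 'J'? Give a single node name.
Answer: A

Derivation:
Scan adjacency: J appears as child of A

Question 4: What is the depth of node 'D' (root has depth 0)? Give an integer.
Path from root to D: C -> F -> K -> D
Depth = number of edges = 3

Answer: 3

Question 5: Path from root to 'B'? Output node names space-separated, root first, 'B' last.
Answer: C F B

Derivation:
Walk down from root: C -> F -> B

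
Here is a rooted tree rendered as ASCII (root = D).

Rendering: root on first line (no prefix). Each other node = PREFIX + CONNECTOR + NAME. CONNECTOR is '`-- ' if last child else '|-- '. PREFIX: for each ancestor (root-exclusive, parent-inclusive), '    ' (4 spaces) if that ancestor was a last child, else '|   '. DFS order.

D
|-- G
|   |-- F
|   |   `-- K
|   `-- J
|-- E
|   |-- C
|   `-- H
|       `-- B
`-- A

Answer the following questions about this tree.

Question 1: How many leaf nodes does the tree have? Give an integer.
Answer: 5

Derivation:
Leaves (nodes with no children): A, B, C, J, K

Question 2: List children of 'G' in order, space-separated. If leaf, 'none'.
Node G's children (from adjacency): F, J

Answer: F J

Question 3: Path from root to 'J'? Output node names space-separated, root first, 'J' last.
Walk down from root: D -> G -> J

Answer: D G J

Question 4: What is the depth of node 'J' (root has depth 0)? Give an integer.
Answer: 2

Derivation:
Path from root to J: D -> G -> J
Depth = number of edges = 2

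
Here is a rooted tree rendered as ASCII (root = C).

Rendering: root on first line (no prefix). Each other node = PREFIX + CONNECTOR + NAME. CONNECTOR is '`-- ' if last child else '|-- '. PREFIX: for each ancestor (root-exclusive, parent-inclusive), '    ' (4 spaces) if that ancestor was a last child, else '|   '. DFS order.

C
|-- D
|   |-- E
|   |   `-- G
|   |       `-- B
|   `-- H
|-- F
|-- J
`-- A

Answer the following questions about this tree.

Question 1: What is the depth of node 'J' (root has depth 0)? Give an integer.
Answer: 1

Derivation:
Path from root to J: C -> J
Depth = number of edges = 1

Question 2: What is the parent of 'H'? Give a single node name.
Answer: D

Derivation:
Scan adjacency: H appears as child of D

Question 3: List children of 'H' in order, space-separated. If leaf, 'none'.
Node H's children (from adjacency): (leaf)

Answer: none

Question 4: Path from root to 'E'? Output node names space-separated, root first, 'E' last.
Answer: C D E

Derivation:
Walk down from root: C -> D -> E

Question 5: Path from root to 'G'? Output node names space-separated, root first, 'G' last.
Answer: C D E G

Derivation:
Walk down from root: C -> D -> E -> G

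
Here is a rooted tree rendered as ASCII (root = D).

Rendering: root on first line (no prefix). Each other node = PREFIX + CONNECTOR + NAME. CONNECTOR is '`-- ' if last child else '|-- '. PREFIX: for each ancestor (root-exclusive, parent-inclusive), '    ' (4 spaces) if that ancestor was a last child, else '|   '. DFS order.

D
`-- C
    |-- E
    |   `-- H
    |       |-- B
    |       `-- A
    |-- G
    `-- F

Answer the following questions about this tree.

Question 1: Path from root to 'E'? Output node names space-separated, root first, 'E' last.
Walk down from root: D -> C -> E

Answer: D C E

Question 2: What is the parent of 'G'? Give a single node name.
Answer: C

Derivation:
Scan adjacency: G appears as child of C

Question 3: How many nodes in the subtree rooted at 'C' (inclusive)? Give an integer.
Answer: 7

Derivation:
Subtree rooted at C contains: A, B, C, E, F, G, H
Count = 7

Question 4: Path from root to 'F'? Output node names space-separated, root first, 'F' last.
Answer: D C F

Derivation:
Walk down from root: D -> C -> F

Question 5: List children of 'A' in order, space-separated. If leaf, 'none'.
Answer: none

Derivation:
Node A's children (from adjacency): (leaf)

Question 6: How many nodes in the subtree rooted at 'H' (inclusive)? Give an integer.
Answer: 3

Derivation:
Subtree rooted at H contains: A, B, H
Count = 3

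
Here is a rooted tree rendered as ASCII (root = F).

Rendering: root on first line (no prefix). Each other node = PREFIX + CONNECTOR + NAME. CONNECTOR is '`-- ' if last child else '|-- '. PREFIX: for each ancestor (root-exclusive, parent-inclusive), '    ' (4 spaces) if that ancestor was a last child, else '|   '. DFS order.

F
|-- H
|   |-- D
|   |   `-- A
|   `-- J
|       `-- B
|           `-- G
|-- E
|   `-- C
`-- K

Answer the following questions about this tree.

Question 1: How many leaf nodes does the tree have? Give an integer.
Answer: 4

Derivation:
Leaves (nodes with no children): A, C, G, K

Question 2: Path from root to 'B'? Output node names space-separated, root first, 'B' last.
Walk down from root: F -> H -> J -> B

Answer: F H J B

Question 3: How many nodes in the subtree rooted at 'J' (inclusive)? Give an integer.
Subtree rooted at J contains: B, G, J
Count = 3

Answer: 3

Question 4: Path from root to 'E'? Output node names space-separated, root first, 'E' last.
Answer: F E

Derivation:
Walk down from root: F -> E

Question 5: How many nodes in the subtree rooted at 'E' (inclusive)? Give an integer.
Answer: 2

Derivation:
Subtree rooted at E contains: C, E
Count = 2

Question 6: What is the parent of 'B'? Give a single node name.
Scan adjacency: B appears as child of J

Answer: J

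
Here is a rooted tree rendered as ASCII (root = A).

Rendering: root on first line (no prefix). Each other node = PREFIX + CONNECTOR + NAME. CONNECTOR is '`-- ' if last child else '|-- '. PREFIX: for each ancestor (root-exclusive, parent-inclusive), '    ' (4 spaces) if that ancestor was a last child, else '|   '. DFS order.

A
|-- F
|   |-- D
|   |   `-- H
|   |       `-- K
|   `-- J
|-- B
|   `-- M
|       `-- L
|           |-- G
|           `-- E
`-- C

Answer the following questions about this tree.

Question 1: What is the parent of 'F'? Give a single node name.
Answer: A

Derivation:
Scan adjacency: F appears as child of A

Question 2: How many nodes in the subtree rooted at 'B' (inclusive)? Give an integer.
Subtree rooted at B contains: B, E, G, L, M
Count = 5

Answer: 5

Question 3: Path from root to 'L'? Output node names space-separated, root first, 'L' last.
Answer: A B M L

Derivation:
Walk down from root: A -> B -> M -> L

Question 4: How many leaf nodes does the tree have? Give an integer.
Leaves (nodes with no children): C, E, G, J, K

Answer: 5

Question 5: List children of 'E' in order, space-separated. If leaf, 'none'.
Node E's children (from adjacency): (leaf)

Answer: none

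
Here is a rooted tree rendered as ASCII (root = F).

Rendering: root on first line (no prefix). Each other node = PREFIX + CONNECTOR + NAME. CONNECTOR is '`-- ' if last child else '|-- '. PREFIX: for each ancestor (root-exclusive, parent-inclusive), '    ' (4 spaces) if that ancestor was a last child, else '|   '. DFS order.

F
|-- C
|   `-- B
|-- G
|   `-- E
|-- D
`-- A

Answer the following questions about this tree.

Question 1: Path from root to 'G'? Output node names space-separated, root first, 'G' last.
Answer: F G

Derivation:
Walk down from root: F -> G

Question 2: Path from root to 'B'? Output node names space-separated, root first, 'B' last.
Answer: F C B

Derivation:
Walk down from root: F -> C -> B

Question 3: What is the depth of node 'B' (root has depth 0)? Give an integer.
Answer: 2

Derivation:
Path from root to B: F -> C -> B
Depth = number of edges = 2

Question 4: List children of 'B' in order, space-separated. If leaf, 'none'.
Node B's children (from adjacency): (leaf)

Answer: none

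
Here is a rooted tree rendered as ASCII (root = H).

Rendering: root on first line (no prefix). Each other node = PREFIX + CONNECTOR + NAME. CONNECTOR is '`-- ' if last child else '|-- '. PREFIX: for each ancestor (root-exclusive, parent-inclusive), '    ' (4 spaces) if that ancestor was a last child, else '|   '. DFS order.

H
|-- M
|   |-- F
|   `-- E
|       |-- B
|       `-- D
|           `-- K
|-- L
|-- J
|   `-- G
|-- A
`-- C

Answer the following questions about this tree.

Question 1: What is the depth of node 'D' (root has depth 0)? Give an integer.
Answer: 3

Derivation:
Path from root to D: H -> M -> E -> D
Depth = number of edges = 3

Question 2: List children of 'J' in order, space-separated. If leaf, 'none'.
Node J's children (from adjacency): G

Answer: G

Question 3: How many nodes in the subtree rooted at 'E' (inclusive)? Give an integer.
Answer: 4

Derivation:
Subtree rooted at E contains: B, D, E, K
Count = 4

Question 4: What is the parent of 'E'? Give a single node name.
Answer: M

Derivation:
Scan adjacency: E appears as child of M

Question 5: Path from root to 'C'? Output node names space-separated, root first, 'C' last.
Answer: H C

Derivation:
Walk down from root: H -> C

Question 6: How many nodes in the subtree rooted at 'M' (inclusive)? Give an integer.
Subtree rooted at M contains: B, D, E, F, K, M
Count = 6

Answer: 6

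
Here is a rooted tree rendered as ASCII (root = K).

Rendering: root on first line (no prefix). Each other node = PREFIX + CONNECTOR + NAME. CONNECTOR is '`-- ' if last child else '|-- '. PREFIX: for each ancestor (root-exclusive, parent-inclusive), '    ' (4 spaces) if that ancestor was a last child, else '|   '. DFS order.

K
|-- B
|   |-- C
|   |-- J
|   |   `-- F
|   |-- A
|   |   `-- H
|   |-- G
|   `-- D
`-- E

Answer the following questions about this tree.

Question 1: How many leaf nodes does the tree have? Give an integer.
Leaves (nodes with no children): C, D, E, F, G, H

Answer: 6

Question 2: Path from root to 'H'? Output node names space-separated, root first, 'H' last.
Walk down from root: K -> B -> A -> H

Answer: K B A H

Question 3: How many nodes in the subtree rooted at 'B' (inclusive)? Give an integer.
Answer: 8

Derivation:
Subtree rooted at B contains: A, B, C, D, F, G, H, J
Count = 8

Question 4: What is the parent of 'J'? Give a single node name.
Answer: B

Derivation:
Scan adjacency: J appears as child of B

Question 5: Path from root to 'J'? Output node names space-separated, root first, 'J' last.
Walk down from root: K -> B -> J

Answer: K B J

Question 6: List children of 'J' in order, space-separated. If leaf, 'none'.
Node J's children (from adjacency): F

Answer: F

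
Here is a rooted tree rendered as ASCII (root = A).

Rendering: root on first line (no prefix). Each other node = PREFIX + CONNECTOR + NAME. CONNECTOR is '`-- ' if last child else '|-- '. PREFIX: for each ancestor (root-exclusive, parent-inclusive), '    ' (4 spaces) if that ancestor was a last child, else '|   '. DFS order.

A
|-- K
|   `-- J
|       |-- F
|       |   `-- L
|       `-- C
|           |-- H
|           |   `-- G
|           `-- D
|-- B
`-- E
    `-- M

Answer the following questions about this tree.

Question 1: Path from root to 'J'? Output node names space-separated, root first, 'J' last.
Walk down from root: A -> K -> J

Answer: A K J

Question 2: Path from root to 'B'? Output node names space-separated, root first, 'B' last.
Answer: A B

Derivation:
Walk down from root: A -> B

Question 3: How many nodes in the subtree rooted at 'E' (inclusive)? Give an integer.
Answer: 2

Derivation:
Subtree rooted at E contains: E, M
Count = 2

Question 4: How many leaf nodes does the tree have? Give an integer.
Answer: 5

Derivation:
Leaves (nodes with no children): B, D, G, L, M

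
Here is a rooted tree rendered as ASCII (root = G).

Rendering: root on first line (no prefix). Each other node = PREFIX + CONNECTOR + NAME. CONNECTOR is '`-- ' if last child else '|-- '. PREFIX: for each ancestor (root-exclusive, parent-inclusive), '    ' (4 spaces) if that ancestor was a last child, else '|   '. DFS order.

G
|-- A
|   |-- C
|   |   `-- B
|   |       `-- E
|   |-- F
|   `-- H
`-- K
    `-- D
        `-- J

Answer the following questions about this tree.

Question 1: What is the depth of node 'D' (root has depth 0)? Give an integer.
Answer: 2

Derivation:
Path from root to D: G -> K -> D
Depth = number of edges = 2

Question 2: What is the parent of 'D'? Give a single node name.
Answer: K

Derivation:
Scan adjacency: D appears as child of K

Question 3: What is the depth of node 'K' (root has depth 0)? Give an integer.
Answer: 1

Derivation:
Path from root to K: G -> K
Depth = number of edges = 1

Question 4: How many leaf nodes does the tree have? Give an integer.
Answer: 4

Derivation:
Leaves (nodes with no children): E, F, H, J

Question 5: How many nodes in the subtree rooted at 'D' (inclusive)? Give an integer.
Answer: 2

Derivation:
Subtree rooted at D contains: D, J
Count = 2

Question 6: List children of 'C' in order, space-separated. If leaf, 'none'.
Node C's children (from adjacency): B

Answer: B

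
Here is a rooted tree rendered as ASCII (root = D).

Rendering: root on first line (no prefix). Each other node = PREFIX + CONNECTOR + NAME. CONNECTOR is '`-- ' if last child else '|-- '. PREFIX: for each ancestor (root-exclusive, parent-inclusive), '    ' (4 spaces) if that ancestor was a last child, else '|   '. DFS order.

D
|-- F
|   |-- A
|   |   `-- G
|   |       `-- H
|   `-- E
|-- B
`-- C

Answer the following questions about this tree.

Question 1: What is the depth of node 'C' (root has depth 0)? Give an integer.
Answer: 1

Derivation:
Path from root to C: D -> C
Depth = number of edges = 1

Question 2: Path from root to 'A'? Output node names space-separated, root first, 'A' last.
Answer: D F A

Derivation:
Walk down from root: D -> F -> A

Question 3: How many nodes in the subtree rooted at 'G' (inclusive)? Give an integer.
Subtree rooted at G contains: G, H
Count = 2

Answer: 2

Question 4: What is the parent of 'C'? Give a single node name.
Answer: D

Derivation:
Scan adjacency: C appears as child of D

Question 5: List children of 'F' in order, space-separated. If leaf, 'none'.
Answer: A E

Derivation:
Node F's children (from adjacency): A, E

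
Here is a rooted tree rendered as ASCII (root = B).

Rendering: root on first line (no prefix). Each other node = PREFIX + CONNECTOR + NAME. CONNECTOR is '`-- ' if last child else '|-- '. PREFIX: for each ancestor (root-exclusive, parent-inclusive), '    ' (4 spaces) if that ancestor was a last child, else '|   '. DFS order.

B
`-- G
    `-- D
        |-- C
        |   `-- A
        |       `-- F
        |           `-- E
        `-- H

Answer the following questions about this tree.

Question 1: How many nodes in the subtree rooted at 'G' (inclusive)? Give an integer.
Subtree rooted at G contains: A, C, D, E, F, G, H
Count = 7

Answer: 7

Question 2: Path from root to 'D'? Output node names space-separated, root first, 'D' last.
Walk down from root: B -> G -> D

Answer: B G D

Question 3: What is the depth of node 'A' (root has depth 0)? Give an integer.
Path from root to A: B -> G -> D -> C -> A
Depth = number of edges = 4

Answer: 4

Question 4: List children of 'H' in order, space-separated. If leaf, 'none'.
Node H's children (from adjacency): (leaf)

Answer: none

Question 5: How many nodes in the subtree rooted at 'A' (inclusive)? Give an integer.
Answer: 3

Derivation:
Subtree rooted at A contains: A, E, F
Count = 3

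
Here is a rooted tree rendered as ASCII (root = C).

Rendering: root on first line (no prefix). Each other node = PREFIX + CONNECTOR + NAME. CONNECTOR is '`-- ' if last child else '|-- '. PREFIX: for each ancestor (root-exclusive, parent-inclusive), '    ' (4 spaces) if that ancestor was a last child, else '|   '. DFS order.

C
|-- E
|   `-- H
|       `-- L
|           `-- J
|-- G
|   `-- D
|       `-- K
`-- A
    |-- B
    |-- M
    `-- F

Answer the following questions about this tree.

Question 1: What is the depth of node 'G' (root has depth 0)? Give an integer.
Path from root to G: C -> G
Depth = number of edges = 1

Answer: 1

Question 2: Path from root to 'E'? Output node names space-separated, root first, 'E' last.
Walk down from root: C -> E

Answer: C E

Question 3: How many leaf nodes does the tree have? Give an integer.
Leaves (nodes with no children): B, F, J, K, M

Answer: 5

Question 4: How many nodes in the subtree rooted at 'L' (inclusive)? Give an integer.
Subtree rooted at L contains: J, L
Count = 2

Answer: 2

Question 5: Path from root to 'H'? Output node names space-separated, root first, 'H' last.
Answer: C E H

Derivation:
Walk down from root: C -> E -> H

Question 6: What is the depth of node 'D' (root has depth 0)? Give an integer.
Answer: 2

Derivation:
Path from root to D: C -> G -> D
Depth = number of edges = 2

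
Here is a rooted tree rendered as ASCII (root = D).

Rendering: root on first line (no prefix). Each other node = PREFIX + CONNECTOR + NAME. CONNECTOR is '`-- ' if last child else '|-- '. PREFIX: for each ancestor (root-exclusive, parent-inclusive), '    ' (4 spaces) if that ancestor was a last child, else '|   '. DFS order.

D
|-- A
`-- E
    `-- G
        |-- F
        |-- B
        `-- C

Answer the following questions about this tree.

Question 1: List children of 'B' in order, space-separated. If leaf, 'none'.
Answer: none

Derivation:
Node B's children (from adjacency): (leaf)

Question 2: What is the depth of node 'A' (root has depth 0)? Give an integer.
Answer: 1

Derivation:
Path from root to A: D -> A
Depth = number of edges = 1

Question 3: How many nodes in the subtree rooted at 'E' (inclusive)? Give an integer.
Subtree rooted at E contains: B, C, E, F, G
Count = 5

Answer: 5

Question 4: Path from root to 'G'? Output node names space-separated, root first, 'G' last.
Walk down from root: D -> E -> G

Answer: D E G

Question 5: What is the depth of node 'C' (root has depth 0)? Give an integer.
Path from root to C: D -> E -> G -> C
Depth = number of edges = 3

Answer: 3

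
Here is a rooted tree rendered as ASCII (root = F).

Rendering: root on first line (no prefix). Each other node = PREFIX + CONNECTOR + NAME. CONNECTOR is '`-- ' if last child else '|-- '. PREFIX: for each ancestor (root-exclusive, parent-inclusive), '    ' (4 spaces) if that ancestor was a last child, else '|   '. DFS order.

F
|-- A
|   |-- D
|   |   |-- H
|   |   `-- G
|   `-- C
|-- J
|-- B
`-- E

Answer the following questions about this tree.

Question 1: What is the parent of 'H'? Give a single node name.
Scan adjacency: H appears as child of D

Answer: D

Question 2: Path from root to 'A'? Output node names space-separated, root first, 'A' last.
Answer: F A

Derivation:
Walk down from root: F -> A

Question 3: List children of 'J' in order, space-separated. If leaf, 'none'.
Node J's children (from adjacency): (leaf)

Answer: none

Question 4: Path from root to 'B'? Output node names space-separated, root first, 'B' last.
Walk down from root: F -> B

Answer: F B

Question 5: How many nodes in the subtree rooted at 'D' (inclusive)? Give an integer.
Answer: 3

Derivation:
Subtree rooted at D contains: D, G, H
Count = 3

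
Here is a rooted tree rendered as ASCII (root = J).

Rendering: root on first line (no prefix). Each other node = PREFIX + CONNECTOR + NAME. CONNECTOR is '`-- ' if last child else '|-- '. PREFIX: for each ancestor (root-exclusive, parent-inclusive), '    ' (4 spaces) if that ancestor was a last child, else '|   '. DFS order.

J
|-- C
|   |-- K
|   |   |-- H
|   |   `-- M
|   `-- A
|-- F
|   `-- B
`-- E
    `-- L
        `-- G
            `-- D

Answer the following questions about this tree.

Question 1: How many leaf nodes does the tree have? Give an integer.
Leaves (nodes with no children): A, B, D, H, M

Answer: 5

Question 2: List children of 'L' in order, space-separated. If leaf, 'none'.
Answer: G

Derivation:
Node L's children (from adjacency): G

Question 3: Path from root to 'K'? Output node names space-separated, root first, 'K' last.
Walk down from root: J -> C -> K

Answer: J C K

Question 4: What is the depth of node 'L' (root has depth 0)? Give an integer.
Path from root to L: J -> E -> L
Depth = number of edges = 2

Answer: 2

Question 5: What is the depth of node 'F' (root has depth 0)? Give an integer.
Path from root to F: J -> F
Depth = number of edges = 1

Answer: 1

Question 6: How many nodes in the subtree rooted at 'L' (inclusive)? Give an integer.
Answer: 3

Derivation:
Subtree rooted at L contains: D, G, L
Count = 3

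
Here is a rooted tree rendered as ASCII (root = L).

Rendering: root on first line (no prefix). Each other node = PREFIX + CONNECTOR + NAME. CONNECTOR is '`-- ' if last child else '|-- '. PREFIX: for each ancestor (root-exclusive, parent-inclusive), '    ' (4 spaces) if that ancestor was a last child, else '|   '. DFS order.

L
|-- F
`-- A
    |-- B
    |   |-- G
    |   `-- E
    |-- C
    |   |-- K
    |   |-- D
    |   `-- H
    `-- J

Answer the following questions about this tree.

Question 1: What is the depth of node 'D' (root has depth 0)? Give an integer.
Answer: 3

Derivation:
Path from root to D: L -> A -> C -> D
Depth = number of edges = 3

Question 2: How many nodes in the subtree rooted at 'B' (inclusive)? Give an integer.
Answer: 3

Derivation:
Subtree rooted at B contains: B, E, G
Count = 3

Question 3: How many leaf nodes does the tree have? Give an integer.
Leaves (nodes with no children): D, E, F, G, H, J, K

Answer: 7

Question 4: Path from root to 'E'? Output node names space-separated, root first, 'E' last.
Answer: L A B E

Derivation:
Walk down from root: L -> A -> B -> E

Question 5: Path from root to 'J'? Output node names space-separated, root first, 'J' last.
Answer: L A J

Derivation:
Walk down from root: L -> A -> J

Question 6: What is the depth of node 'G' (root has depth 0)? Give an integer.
Path from root to G: L -> A -> B -> G
Depth = number of edges = 3

Answer: 3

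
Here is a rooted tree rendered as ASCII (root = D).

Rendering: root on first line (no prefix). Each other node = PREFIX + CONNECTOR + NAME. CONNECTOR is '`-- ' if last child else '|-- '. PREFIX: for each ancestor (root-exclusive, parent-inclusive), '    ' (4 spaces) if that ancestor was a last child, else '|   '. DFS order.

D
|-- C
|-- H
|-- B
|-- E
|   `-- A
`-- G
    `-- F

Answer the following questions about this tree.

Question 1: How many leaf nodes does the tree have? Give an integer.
Answer: 5

Derivation:
Leaves (nodes with no children): A, B, C, F, H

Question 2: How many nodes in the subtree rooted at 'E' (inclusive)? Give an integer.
Subtree rooted at E contains: A, E
Count = 2

Answer: 2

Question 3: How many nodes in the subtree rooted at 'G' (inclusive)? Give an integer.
Subtree rooted at G contains: F, G
Count = 2

Answer: 2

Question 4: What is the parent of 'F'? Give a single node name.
Answer: G

Derivation:
Scan adjacency: F appears as child of G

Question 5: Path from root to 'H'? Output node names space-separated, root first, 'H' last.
Walk down from root: D -> H

Answer: D H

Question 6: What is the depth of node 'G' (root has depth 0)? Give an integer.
Path from root to G: D -> G
Depth = number of edges = 1

Answer: 1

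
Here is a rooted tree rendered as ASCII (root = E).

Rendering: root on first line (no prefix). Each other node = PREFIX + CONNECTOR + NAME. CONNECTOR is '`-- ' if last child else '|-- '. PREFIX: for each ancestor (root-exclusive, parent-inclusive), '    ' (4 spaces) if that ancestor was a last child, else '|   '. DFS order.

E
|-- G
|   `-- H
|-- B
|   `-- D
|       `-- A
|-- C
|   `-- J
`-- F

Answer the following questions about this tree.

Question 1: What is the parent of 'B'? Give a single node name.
Answer: E

Derivation:
Scan adjacency: B appears as child of E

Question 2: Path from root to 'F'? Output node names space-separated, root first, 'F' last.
Answer: E F

Derivation:
Walk down from root: E -> F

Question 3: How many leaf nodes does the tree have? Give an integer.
Answer: 4

Derivation:
Leaves (nodes with no children): A, F, H, J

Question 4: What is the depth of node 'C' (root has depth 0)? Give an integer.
Path from root to C: E -> C
Depth = number of edges = 1

Answer: 1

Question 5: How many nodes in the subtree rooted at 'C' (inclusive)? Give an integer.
Subtree rooted at C contains: C, J
Count = 2

Answer: 2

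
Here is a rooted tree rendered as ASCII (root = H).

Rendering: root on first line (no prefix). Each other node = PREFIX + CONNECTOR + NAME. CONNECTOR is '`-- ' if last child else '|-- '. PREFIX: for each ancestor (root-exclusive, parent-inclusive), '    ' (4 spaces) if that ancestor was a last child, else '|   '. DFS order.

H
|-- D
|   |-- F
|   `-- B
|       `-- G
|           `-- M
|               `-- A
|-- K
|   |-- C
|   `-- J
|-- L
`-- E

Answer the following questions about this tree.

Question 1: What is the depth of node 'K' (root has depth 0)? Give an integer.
Path from root to K: H -> K
Depth = number of edges = 1

Answer: 1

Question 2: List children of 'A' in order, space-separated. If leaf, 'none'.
Answer: none

Derivation:
Node A's children (from adjacency): (leaf)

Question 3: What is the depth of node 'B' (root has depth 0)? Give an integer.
Answer: 2

Derivation:
Path from root to B: H -> D -> B
Depth = number of edges = 2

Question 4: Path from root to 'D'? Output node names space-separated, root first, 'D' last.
Walk down from root: H -> D

Answer: H D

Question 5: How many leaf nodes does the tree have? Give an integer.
Answer: 6

Derivation:
Leaves (nodes with no children): A, C, E, F, J, L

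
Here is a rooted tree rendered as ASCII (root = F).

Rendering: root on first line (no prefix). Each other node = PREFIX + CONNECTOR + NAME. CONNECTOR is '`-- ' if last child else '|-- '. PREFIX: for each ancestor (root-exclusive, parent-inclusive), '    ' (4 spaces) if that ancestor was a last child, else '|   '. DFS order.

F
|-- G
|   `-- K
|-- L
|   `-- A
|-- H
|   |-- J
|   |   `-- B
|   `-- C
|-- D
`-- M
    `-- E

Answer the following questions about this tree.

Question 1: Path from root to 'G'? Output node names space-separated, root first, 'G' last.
Walk down from root: F -> G

Answer: F G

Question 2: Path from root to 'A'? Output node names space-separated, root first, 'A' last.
Walk down from root: F -> L -> A

Answer: F L A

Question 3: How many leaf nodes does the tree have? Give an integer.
Answer: 6

Derivation:
Leaves (nodes with no children): A, B, C, D, E, K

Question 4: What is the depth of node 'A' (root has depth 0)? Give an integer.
Path from root to A: F -> L -> A
Depth = number of edges = 2

Answer: 2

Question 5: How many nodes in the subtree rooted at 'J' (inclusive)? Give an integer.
Answer: 2

Derivation:
Subtree rooted at J contains: B, J
Count = 2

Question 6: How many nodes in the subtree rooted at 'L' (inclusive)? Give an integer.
Answer: 2

Derivation:
Subtree rooted at L contains: A, L
Count = 2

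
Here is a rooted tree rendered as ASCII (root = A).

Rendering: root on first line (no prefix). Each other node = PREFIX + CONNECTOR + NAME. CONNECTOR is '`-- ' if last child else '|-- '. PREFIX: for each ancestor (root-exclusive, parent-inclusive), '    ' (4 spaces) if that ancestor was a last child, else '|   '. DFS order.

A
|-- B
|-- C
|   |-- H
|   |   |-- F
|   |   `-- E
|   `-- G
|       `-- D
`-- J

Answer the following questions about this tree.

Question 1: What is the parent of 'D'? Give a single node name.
Scan adjacency: D appears as child of G

Answer: G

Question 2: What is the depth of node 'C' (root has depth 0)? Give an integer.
Answer: 1

Derivation:
Path from root to C: A -> C
Depth = number of edges = 1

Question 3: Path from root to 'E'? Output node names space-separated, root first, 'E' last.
Answer: A C H E

Derivation:
Walk down from root: A -> C -> H -> E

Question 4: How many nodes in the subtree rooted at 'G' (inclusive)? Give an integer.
Subtree rooted at G contains: D, G
Count = 2

Answer: 2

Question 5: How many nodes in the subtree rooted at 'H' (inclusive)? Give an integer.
Answer: 3

Derivation:
Subtree rooted at H contains: E, F, H
Count = 3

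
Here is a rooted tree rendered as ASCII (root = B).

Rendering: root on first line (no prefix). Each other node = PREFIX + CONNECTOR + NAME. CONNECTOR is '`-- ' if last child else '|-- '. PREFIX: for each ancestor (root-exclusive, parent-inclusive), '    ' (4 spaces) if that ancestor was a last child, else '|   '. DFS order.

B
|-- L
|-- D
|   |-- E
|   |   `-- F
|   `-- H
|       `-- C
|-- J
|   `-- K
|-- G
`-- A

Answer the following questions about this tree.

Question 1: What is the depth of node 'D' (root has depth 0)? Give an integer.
Answer: 1

Derivation:
Path from root to D: B -> D
Depth = number of edges = 1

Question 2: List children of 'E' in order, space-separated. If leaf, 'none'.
Answer: F

Derivation:
Node E's children (from adjacency): F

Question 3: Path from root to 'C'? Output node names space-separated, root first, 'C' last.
Answer: B D H C

Derivation:
Walk down from root: B -> D -> H -> C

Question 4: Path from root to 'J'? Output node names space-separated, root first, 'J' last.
Walk down from root: B -> J

Answer: B J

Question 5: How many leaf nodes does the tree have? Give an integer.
Leaves (nodes with no children): A, C, F, G, K, L

Answer: 6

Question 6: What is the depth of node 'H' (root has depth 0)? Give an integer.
Path from root to H: B -> D -> H
Depth = number of edges = 2

Answer: 2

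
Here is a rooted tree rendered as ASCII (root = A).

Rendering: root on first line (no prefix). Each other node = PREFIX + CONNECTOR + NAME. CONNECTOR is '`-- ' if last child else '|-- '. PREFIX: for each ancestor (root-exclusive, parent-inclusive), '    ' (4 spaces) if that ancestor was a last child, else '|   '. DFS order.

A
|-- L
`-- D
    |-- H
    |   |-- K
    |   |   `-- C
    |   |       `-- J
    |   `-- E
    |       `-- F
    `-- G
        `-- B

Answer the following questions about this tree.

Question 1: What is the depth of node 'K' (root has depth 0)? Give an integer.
Path from root to K: A -> D -> H -> K
Depth = number of edges = 3

Answer: 3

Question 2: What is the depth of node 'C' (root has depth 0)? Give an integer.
Path from root to C: A -> D -> H -> K -> C
Depth = number of edges = 4

Answer: 4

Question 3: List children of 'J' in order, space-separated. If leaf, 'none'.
Answer: none

Derivation:
Node J's children (from adjacency): (leaf)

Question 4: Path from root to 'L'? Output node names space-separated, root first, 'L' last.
Walk down from root: A -> L

Answer: A L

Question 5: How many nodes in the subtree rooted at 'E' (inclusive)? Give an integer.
Answer: 2

Derivation:
Subtree rooted at E contains: E, F
Count = 2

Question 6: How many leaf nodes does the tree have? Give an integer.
Answer: 4

Derivation:
Leaves (nodes with no children): B, F, J, L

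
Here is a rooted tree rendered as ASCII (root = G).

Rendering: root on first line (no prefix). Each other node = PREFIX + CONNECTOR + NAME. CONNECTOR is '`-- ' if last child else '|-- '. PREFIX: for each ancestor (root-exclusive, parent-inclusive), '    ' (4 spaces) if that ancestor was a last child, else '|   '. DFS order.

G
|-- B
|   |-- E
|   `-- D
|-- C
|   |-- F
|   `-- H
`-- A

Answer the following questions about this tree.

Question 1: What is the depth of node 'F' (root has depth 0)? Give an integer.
Path from root to F: G -> C -> F
Depth = number of edges = 2

Answer: 2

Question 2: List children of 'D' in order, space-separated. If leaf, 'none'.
Answer: none

Derivation:
Node D's children (from adjacency): (leaf)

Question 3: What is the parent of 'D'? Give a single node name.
Scan adjacency: D appears as child of B

Answer: B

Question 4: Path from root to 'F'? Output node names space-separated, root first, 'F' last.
Answer: G C F

Derivation:
Walk down from root: G -> C -> F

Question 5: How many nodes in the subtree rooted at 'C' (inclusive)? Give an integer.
Answer: 3

Derivation:
Subtree rooted at C contains: C, F, H
Count = 3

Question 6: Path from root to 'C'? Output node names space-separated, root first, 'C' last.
Walk down from root: G -> C

Answer: G C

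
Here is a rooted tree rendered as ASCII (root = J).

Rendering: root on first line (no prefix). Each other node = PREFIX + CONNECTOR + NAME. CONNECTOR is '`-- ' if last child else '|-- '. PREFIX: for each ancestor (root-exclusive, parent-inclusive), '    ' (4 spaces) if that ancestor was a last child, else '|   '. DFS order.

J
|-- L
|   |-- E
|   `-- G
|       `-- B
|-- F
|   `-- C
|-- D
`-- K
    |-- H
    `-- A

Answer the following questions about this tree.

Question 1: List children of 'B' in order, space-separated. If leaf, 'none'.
Answer: none

Derivation:
Node B's children (from adjacency): (leaf)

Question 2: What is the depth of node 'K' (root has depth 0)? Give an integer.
Answer: 1

Derivation:
Path from root to K: J -> K
Depth = number of edges = 1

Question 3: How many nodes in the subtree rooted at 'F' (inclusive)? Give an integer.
Answer: 2

Derivation:
Subtree rooted at F contains: C, F
Count = 2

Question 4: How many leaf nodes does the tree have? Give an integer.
Leaves (nodes with no children): A, B, C, D, E, H

Answer: 6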